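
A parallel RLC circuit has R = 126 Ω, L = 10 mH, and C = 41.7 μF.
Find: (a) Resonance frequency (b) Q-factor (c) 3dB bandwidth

Step 1 — Resonance: ω₀ = 1/√(LC) = 1/√(0.01·4.17e-05) = 1549 rad/s.
Step 2 — f₀ = ω₀/(2π) = 246.5 Hz.
Step 3 — Parallel Q: Q = R/(ω₀L) = 126/(1549·0.01) = 8.137.
Step 4 — Bandwidth: Δω = ω₀/Q = 190.3 rad/s; BW = Δω/(2π) = 30.29 Hz.

(a) f₀ = 246.5 Hz  (b) Q = 8.137  (c) BW = 30.29 Hz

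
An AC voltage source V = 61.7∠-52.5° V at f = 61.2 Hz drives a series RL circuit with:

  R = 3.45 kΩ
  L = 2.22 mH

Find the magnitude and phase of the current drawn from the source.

Step 1 — Angular frequency: ω = 2π·f = 2π·61.2 = 384.5 rad/s.
Step 2 — Component impedances:
  R: Z = R = 3450 Ω
  L: Z = jωL = j·384.5·0.00222 = 0 + j0.8537 Ω
Step 3 — Series combination: Z_total = R + L = 3450 + j0.8537 Ω = 3450∠0.0° Ω.
Step 4 — Source phasor: V = 61.7∠-52.5° V = 37.56 - j48.95 V.
Step 5 — Ohm's law: I = V / Z_total = (37.56 - j48.95) / (3450 + j0.8537) = 0.01088 - j0.01419 A.
Step 6 — Convert to polar: |I| = 0.01788 A, ∠I = -52.5°.

I = 0.01788∠-52.5° A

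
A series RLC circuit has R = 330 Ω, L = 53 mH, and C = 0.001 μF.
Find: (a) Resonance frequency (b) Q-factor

Step 1 — Resonance condition Im(Z)=0 gives ω₀ = 1/√(LC).
Step 2 — ω₀ = 1/√(0.053·1e-09) = 1.374e+05 rad/s.
Step 3 — f₀ = ω₀/(2π) = 2.186e+04 Hz.
Step 4 — Series Q: Q = ω₀L/R = 1.374e+05·0.053/330 = 22.06.

(a) f₀ = 2.186e+04 Hz  (b) Q = 22.06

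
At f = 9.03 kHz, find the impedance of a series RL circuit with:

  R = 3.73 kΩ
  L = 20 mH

Step 1 — Angular frequency: ω = 2π·f = 2π·9030 = 5.674e+04 rad/s.
Step 2 — Component impedances:
  R: Z = R = 3730 Ω
  L: Z = jωL = j·5.674e+04·0.02 = 0 + j1135 Ω
Step 3 — Series combination: Z_total = R + L = 3730 + j1135 Ω = 3899∠16.9° Ω.

Z = 3730 + j1135 Ω = 3899∠16.9° Ω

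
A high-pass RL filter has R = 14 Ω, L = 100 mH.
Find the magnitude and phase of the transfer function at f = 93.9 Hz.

Step 1 — Angular frequency: ω = 2π·93.9 = 590 rad/s.
Step 2 — Transfer function: H(jω) = jωL/(R + jωL).
Step 3 — Numerator jωL = j·59; denominator R + jωL = 14 + j59.
Step 4 — H = 0.9467 + j0.2246.
Step 5 — Magnitude: |H| = 0.973 (-0.2 dB); phase: φ = 13.3°.

|H| = 0.973 (-0.2 dB), φ = 13.3°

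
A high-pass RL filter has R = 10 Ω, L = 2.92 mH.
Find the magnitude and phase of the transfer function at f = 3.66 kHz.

Step 1 — Angular frequency: ω = 2π·3660 = 2.3e+04 rad/s.
Step 2 — Transfer function: H(jω) = jωL/(R + jωL).
Step 3 — Numerator jωL = j·67.15; denominator R + jωL = 10 + j67.15.
Step 4 — H = 0.9783 + j0.1457.
Step 5 — Magnitude: |H| = 0.9891 (-0.1 dB); phase: φ = 8.5°.

|H| = 0.9891 (-0.1 dB), φ = 8.5°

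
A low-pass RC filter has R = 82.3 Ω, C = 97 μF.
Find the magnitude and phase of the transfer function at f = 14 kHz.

Step 1 — Angular frequency: ω = 2π·1.4e+04 = 8.796e+04 rad/s.
Step 2 — Transfer function: H(jω) = 1/(1 + jωRC).
Step 3 — Denominator: 1 + jωRC = 1 + j·8.796e+04·82.3·9.7e-05 = 1 + j702.2.
Step 4 — H = 2.028e-06 - j0.001424.
Step 5 — Magnitude: |H| = 0.001424 (-56.9 dB); phase: φ = -89.9°.

|H| = 0.001424 (-56.9 dB), φ = -89.9°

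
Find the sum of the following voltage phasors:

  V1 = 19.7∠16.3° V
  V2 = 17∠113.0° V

Step 1 — Convert each phasor to rectangular form:
  V1 = 19.7·(cos(16.3°) + j·sin(16.3°)) = 18.91 + j5.529 V
  V2 = 17·(cos(113.0°) + j·sin(113.0°)) = -6.642 + j15.65 V
Step 2 — Sum components: V_total = 12.27 + j21.18 V.
Step 3 — Convert to polar: |V_total| = 24.47 V, ∠V_total = 59.9°.

V_total = 24.47∠59.9° V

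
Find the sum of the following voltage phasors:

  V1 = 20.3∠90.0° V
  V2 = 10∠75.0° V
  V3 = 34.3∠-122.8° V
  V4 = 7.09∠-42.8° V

Step 1 — Convert each phasor to rectangular form:
  V1 = 20.3·(cos(90.0°) + j·sin(90.0°)) = 0 + j20.3 V
  V2 = 10·(cos(75.0°) + j·sin(75.0°)) = 2.588 + j9.659 V
  V3 = 34.3·(cos(-122.8°) + j·sin(-122.8°)) = -18.58 - j28.83 V
  V4 = 7.09·(cos(-42.8°) + j·sin(-42.8°)) = 5.202 - j4.817 V
Step 2 — Sum components: V_total = -10.79 - j3.689 V.
Step 3 — Convert to polar: |V_total| = 11.4 V, ∠V_total = -161.1°.

V_total = 11.4∠-161.1° V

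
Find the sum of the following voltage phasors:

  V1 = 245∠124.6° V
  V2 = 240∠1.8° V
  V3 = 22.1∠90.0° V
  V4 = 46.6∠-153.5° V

Step 1 — Convert each phasor to rectangular form:
  V1 = 245·(cos(124.6°) + j·sin(124.6°)) = -139.1 + j201.7 V
  V2 = 240·(cos(1.8°) + j·sin(1.8°)) = 239.9 + j7.539 V
  V3 = 22.1·(cos(90.0°) + j·sin(90.0°)) = 0 + j22.1 V
  V4 = 46.6·(cos(-153.5°) + j·sin(-153.5°)) = -41.7 - j20.79 V
Step 2 — Sum components: V_total = 59.06 + j210.5 V.
Step 3 — Convert to polar: |V_total| = 218.6 V, ∠V_total = 74.3°.

V_total = 218.6∠74.3° V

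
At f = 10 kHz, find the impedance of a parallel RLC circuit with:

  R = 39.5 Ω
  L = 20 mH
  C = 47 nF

Step 1 — Angular frequency: ω = 2π·f = 2π·1e+04 = 6.283e+04 rad/s.
Step 2 — Component impedances:
  R: Z = R = 39.5 Ω
  L: Z = jωL = j·6.283e+04·0.02 = 0 + j1257 Ω
  C: Z = 1/(jωC) = -j/(ω·C) = 0 - j338.6 Ω
Step 3 — Parallel combination: 1/Z_total = 1/R + 1/L + 1/C; Z_total = 39.22 - j3.342 Ω = 39.36∠-4.9° Ω.

Z = 39.22 - j3.342 Ω = 39.36∠-4.9° Ω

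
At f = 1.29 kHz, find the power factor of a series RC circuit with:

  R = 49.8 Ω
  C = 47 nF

Step 1 — Angular frequency: ω = 2π·f = 2π·1290 = 8105 rad/s.
Step 2 — Component impedances:
  R: Z = R = 49.8 Ω
  C: Z = 1/(jωC) = -j/(ω·C) = 0 - j2625 Ω
Step 3 — Series combination: Z_total = R + C = 49.8 - j2625 Ω = 2625∠-88.9° Ω.
Step 4 — Power factor: PF = cos(φ) = Re(Z)/|Z| = 49.8/2625 = 0.01897.
Step 5 — Type: Im(Z) = -2625 ⇒ leading (phase φ = -88.9°).

PF = 0.01897 (leading, φ = -88.9°)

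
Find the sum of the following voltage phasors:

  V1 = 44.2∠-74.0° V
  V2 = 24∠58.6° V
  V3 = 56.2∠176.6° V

Step 1 — Convert each phasor to rectangular form:
  V1 = 44.2·(cos(-74.0°) + j·sin(-74.0°)) = 12.18 - j42.49 V
  V2 = 24·(cos(58.6°) + j·sin(58.6°)) = 12.5 + j20.49 V
  V3 = 56.2·(cos(176.6°) + j·sin(176.6°)) = -56.1 + j3.333 V
Step 2 — Sum components: V_total = -31.41 - j18.67 V.
Step 3 — Convert to polar: |V_total| = 36.54 V, ∠V_total = -149.3°.

V_total = 36.54∠-149.3° V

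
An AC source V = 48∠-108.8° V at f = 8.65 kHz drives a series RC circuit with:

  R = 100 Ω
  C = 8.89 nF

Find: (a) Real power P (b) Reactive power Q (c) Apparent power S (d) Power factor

Step 1 — Angular frequency: ω = 2π·f = 2π·8650 = 5.435e+04 rad/s.
Step 2 — Component impedances:
  R: Z = R = 100 Ω
  C: Z = 1/(jωC) = -j/(ω·C) = 0 - j2070 Ω
Step 3 — Series combination: Z_total = R + C = 100 - j2070 Ω = 2072∠-87.2° Ω.
Step 4 — Source phasor: V = 48∠-108.8° V = -15.47 - j45.44 V.
Step 5 — Current: I = V / Z = 0.02154 - j0.008515 A = 0.02317∠-21.6° A.
Step 6 — Complex power: S = V·I* = 0.05366 - j1.111 VA.
Step 7 — Real power: P = Re(S) = 0.05366 W.
Step 8 — Reactive power: Q = Im(S) = -1.111 VAR.
Step 9 — Apparent power: |S| = 1.112 VA.
Step 10 — Power factor: PF = P/|S| = 0.04826 (leading).

(a) P = 0.05366 W  (b) Q = -1.111 VAR  (c) S = 1.112 VA  (d) PF = 0.04826 (leading)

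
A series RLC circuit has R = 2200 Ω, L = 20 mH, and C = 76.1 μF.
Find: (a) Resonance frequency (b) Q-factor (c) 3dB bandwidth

Step 1 — Resonance: ω₀ = 1/√(LC) = 1/√(0.02·7.61e-05) = 810.6 rad/s.
Step 2 — f₀ = ω₀/(2π) = 129 Hz.
Step 3 — Series Q: Q = ω₀L/R = 810.6·0.02/2200 = 0.007369.
Step 4 — Bandwidth: Δω = ω₀/Q = 1.1e+05 rad/s; BW = Δω/(2π) = 1.751e+04 Hz.

(a) f₀ = 129 Hz  (b) Q = 0.007369  (c) BW = 1.751e+04 Hz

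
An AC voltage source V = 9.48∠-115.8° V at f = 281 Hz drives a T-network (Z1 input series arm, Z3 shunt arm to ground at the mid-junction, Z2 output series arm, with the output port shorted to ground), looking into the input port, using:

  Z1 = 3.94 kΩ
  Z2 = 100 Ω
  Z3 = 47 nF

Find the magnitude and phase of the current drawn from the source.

Step 1 — Angular frequency: ω = 2π·f = 2π·281 = 1766 rad/s.
Step 2 — Component impedances:
  Z1: Z = R = 3940 Ω
  Z2: Z = R = 100 Ω
  Z3: Z = 1/(jωC) = -j/(ω·C) = 0 - j1.205e+04 Ω
Step 3 — With the output port shorted to ground, the output series arm Z2 runs from the junction to ground; the shunt arm Z3 also runs from the junction to ground. They appear in parallel: Z3 || Z2 = 99.99 - j0.8298 Ω.
Step 4 — Series with input arm Z1: Z_in = Z1 + (Z3 || Z2) = 4040 - j0.8298 Ω = 4040∠-0.0° Ω.
Step 5 — Source phasor: V = 9.48∠-115.8° V = -4.126 - j8.535 V.
Step 6 — Ohm's law: I = V / Z_total = (-4.126 - j8.535) / (4040 - j0.8298) = -0.001021 - j0.002113 A.
Step 7 — Convert to polar: |I| = 0.002347 A, ∠I = -115.8°.

I = 0.002347∠-115.8° A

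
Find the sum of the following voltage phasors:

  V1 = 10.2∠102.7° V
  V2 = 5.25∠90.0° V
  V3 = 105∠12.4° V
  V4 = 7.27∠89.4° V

Step 1 — Convert each phasor to rectangular form:
  V1 = 10.2·(cos(102.7°) + j·sin(102.7°)) = -2.242 + j9.95 V
  V2 = 5.25·(cos(90.0°) + j·sin(90.0°)) = 0 + j5.25 V
  V3 = 105·(cos(12.4°) + j·sin(12.4°)) = 102.6 + j22.55 V
  V4 = 7.27·(cos(89.4°) + j·sin(89.4°)) = 0.07613 + j7.27 V
Step 2 — Sum components: V_total = 100.4 + j45.02 V.
Step 3 — Convert to polar: |V_total| = 110 V, ∠V_total = 24.2°.

V_total = 110∠24.2° V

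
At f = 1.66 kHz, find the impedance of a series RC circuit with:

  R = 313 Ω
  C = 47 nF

Step 1 — Angular frequency: ω = 2π·f = 2π·1660 = 1.043e+04 rad/s.
Step 2 — Component impedances:
  R: Z = R = 313 Ω
  C: Z = 1/(jωC) = -j/(ω·C) = 0 - j2040 Ω
Step 3 — Series combination: Z_total = R + C = 313 - j2040 Ω = 2064∠-81.3° Ω.

Z = 313 - j2040 Ω = 2064∠-81.3° Ω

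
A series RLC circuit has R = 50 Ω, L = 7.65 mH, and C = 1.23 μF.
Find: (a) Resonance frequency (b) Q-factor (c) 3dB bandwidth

Step 1 — Resonance: ω₀ = 1/√(LC) = 1/√(0.00765·1.23e-06) = 1.031e+04 rad/s.
Step 2 — f₀ = ω₀/(2π) = 1641 Hz.
Step 3 — Series Q: Q = ω₀L/R = 1.031e+04·0.00765/50 = 1.577.
Step 4 — Bandwidth: Δω = ω₀/Q = 6536 rad/s; BW = Δω/(2π) = 1040 Hz.

(a) f₀ = 1641 Hz  (b) Q = 1.577  (c) BW = 1040 Hz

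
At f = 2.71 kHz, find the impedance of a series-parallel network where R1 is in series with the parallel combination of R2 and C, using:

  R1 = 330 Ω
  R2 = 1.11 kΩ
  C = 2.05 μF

Step 1 — Angular frequency: ω = 2π·f = 2π·2710 = 1.703e+04 rad/s.
Step 2 — Component impedances:
  R1: Z = R = 330 Ω
  R2: Z = R = 1110 Ω
  C: Z = 1/(jωC) = -j/(ω·C) = 0 - j28.65 Ω
Step 3 — Parallel branch: R2 || C = 1/(1/R2 + 1/C) = 0.7389 - j28.63 Ω.
Step 4 — Series with R1: Z_total = R1 + (R2 || C) = 330.7 - j28.63 Ω = 332∠-4.9° Ω.

Z = 330.7 - j28.63 Ω = 332∠-4.9° Ω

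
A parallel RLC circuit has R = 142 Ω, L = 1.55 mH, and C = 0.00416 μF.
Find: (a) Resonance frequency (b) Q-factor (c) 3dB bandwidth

Step 1 — Resonance: ω₀ = 1/√(LC) = 1/√(0.00155·4.16e-09) = 3.938e+05 rad/s.
Step 2 — f₀ = ω₀/(2π) = 6.268e+04 Hz.
Step 3 — Parallel Q: Q = R/(ω₀L) = 142/(3.938e+05·0.00155) = 0.2326.
Step 4 — Bandwidth: Δω = ω₀/Q = 1.693e+06 rad/s; BW = Δω/(2π) = 2.694e+05 Hz.

(a) f₀ = 6.268e+04 Hz  (b) Q = 0.2326  (c) BW = 2.694e+05 Hz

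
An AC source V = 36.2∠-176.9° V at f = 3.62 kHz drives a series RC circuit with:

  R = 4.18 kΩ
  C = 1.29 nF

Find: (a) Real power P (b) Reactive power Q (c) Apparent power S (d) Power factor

Step 1 — Angular frequency: ω = 2π·f = 2π·3620 = 2.275e+04 rad/s.
Step 2 — Component impedances:
  R: Z = R = 4180 Ω
  C: Z = 1/(jωC) = -j/(ω·C) = 0 - j3.408e+04 Ω
Step 3 — Series combination: Z_total = R + C = 4180 - j3.408e+04 Ω = 3.434e+04∠-83.0° Ω.
Step 4 — Source phasor: V = 36.2∠-176.9° V = -36.15 - j1.958 V.
Step 5 — Current: I = V / Z = -7.156e-05 - j0.001052 A = 0.001054∠-93.9° A.
Step 6 — Complex power: S = V·I* = 0.004646 - j0.03788 VA.
Step 7 — Real power: P = Re(S) = 0.004646 W.
Step 8 — Reactive power: Q = Im(S) = -0.03788 VAR.
Step 9 — Apparent power: |S| = 0.03816 VA.
Step 10 — Power factor: PF = P/|S| = 0.1217 (leading).

(a) P = 0.004646 W  (b) Q = -0.03788 VAR  (c) S = 0.03816 VA  (d) PF = 0.1217 (leading)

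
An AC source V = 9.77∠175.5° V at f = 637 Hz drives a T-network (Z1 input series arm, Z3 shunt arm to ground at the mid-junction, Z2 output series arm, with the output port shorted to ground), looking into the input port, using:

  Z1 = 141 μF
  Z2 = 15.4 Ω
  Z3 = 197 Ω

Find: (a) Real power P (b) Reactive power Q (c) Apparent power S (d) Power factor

Step 1 — Angular frequency: ω = 2π·f = 2π·637 = 4002 rad/s.
Step 2 — Component impedances:
  Z1: Z = 1/(jωC) = -j/(ω·C) = 0 - j1.772 Ω
  Z2: Z = R = 15.4 Ω
  Z3: Z = R = 197 Ω
Step 3 — With the output port shorted to ground, the output series arm Z2 runs from the junction to ground; the shunt arm Z3 also runs from the junction to ground. They appear in parallel: Z3 || Z2 = 14.28 Ω.
Step 4 — Series with input arm Z1: Z_in = Z1 + (Z3 || Z2) = 14.28 - j1.772 Ω = 14.39∠-7.1° Ω.
Step 5 — Source phasor: V = 9.77∠175.5° V = -9.74 + j0.7665 V.
Step 6 — Current: I = V / Z = -0.6781 - j0.03046 A = 0.6788∠-177.4° A.
Step 7 — Complex power: S = V·I* = 6.581 - j0.8165 VA.
Step 8 — Real power: P = Re(S) = 6.581 W.
Step 9 — Reactive power: Q = Im(S) = -0.8165 VAR.
Step 10 — Apparent power: |S| = 6.632 VA.
Step 11 — Power factor: PF = P/|S| = 0.9924 (leading).

(a) P = 6.581 W  (b) Q = -0.8165 VAR  (c) S = 6.632 VA  (d) PF = 0.9924 (leading)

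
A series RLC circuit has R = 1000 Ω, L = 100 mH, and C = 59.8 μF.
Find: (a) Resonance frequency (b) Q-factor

Step 1 — Resonance condition Im(Z)=0 gives ω₀ = 1/√(LC).
Step 2 — ω₀ = 1/√(0.1·5.98e-05) = 408.9 rad/s.
Step 3 — f₀ = ω₀/(2π) = 65.08 Hz.
Step 4 — Series Q: Q = ω₀L/R = 408.9·0.1/1000 = 0.04089.

(a) f₀ = 65.08 Hz  (b) Q = 0.04089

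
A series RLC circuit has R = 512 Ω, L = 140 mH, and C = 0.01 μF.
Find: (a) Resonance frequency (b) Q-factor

Step 1 — Resonance condition Im(Z)=0 gives ω₀ = 1/√(LC).
Step 2 — ω₀ = 1/√(0.14·1e-08) = 2.673e+04 rad/s.
Step 3 — f₀ = ω₀/(2π) = 4254 Hz.
Step 4 — Series Q: Q = ω₀L/R = 2.673e+04·0.14/512 = 7.308.

(a) f₀ = 4254 Hz  (b) Q = 7.308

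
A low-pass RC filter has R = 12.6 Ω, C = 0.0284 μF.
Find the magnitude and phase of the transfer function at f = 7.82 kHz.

Step 1 — Angular frequency: ω = 2π·7820 = 4.913e+04 rad/s.
Step 2 — Transfer function: H(jω) = 1/(1 + jωRC).
Step 3 — Denominator: 1 + jωRC = 1 + j·4.913e+04·12.6·2.84e-08 = 1 + j0.01758.
Step 4 — H = 0.9997 - j0.01758.
Step 5 — Magnitude: |H| = 0.9998 (-0.0 dB); phase: φ = -1.0°.

|H| = 0.9998 (-0.0 dB), φ = -1.0°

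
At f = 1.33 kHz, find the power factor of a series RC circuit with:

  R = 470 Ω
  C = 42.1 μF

Step 1 — Angular frequency: ω = 2π·f = 2π·1330 = 8357 rad/s.
Step 2 — Component impedances:
  R: Z = R = 470 Ω
  C: Z = 1/(jωC) = -j/(ω·C) = 0 - j2.842 Ω
Step 3 — Series combination: Z_total = R + C = 470 - j2.842 Ω = 470∠-0.3° Ω.
Step 4 — Power factor: PF = cos(φ) = Re(Z)/|Z| = 470/470 = 1.
Step 5 — Type: Im(Z) = -2.842 ⇒ leading (phase φ = -0.3°).

PF = 1 (leading, φ = -0.3°)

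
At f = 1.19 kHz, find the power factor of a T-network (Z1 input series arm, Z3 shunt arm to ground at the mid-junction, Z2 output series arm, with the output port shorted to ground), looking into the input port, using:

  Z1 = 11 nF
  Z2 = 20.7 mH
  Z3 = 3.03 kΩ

Step 1 — Angular frequency: ω = 2π·f = 2π·1190 = 7477 rad/s.
Step 2 — Component impedances:
  Z1: Z = 1/(jωC) = -j/(ω·C) = 0 - j1.216e+04 Ω
  Z2: Z = jωL = j·7477·0.0207 = 0 + j154.8 Ω
  Z3: Z = R = 3030 Ω
Step 3 — With the output port shorted to ground, the output series arm Z2 runs from the junction to ground; the shunt arm Z3 also runs from the junction to ground. They appear in parallel: Z3 || Z2 = 7.885 + j154.4 Ω.
Step 4 — Series with input arm Z1: Z_in = Z1 + (Z3 || Z2) = 7.885 - j1.2e+04 Ω = 1.2e+04∠-90.0° Ω.
Step 5 — Power factor: PF = cos(φ) = Re(Z)/|Z| = 7.8853/12004 = 0.0006569.
Step 6 — Type: Im(Z) = -1.2e+04 ⇒ leading (phase φ = -90.0°).

PF = 0.0006569 (leading, φ = -90.0°)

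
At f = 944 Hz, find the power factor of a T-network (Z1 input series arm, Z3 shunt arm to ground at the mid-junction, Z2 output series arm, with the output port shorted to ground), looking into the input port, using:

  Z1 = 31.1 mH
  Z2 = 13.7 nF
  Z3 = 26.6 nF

Step 1 — Angular frequency: ω = 2π·f = 2π·944 = 5931 rad/s.
Step 2 — Component impedances:
  Z1: Z = jωL = j·5931·0.0311 = 0 + j184.5 Ω
  Z2: Z = 1/(jωC) = -j/(ω·C) = 0 - j1.231e+04 Ω
  Z3: Z = 1/(jωC) = -j/(ω·C) = 0 - j6338 Ω
Step 3 — With the output port shorted to ground, the output series arm Z2 runs from the junction to ground; the shunt arm Z3 also runs from the junction to ground. They appear in parallel: Z3 || Z2 = 0 - j4184 Ω.
Step 4 — Series with input arm Z1: Z_in = Z1 + (Z3 || Z2) = 0 - j3999 Ω = 3999∠-90.0° Ω.
Step 5 — Power factor: PF = cos(φ) = Re(Z)/|Z| = 0/3999 = 0.
Step 6 — Type: Im(Z) = -3999 ⇒ leading (phase φ = -90.0°).

PF = 0 (leading, φ = -90.0°)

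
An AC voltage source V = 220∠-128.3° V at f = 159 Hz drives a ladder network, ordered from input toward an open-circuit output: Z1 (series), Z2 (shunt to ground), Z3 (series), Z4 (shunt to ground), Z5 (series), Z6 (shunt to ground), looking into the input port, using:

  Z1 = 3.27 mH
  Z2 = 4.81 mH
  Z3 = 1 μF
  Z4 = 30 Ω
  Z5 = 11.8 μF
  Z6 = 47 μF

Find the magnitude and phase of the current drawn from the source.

Step 1 — Angular frequency: ω = 2π·f = 2π·159 = 999 rad/s.
Step 2 — Component impedances:
  Z1: Z = jωL = j·999·0.00327 = 0 + j3.267 Ω
  Z2: Z = jωL = j·999·0.00481 = 0 + j4.805 Ω
  Z3: Z = 1/(jωC) = -j/(ω·C) = 0 - j1001 Ω
  Z4: Z = R = 30 Ω
  Z5: Z = 1/(jωC) = -j/(ω·C) = 0 - j84.83 Ω
  Z6: Z = 1/(jωC) = -j/(ω·C) = 0 - j21.3 Ω
Step 3 — Ladder network (open output): work backward from the far end, alternating series and parallel combinations. Z_in = 0.0006359 + j8.095 Ω = 8.095∠90.0° Ω.
Step 4 — Source phasor: V = 220∠-128.3° V = -136.4 - j172.7 V.
Step 5 — Ohm's law: I = V / Z_total = (-136.4 - j172.7) / (0.0006359 + j8.095) = -21.33 + j16.84 A.
Step 6 — Convert to polar: |I| = 27.18 A, ∠I = 141.7°.

I = 27.18∠141.7° A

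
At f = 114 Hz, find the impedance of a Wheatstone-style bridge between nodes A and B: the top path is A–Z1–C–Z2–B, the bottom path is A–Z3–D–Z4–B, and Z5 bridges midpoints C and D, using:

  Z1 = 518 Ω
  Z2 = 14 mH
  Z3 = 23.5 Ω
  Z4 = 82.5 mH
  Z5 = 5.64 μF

Step 1 — Angular frequency: ω = 2π·f = 2π·114 = 716.3 rad/s.
Step 2 — Component impedances:
  Z1: Z = R = 518 Ω
  Z2: Z = jωL = j·716.3·0.014 = 0 + j10.03 Ω
  Z3: Z = R = 23.5 Ω
  Z4: Z = jωL = j·716.3·0.0825 = 0 + j59.09 Ω
  Z5: Z = 1/(jωC) = -j/(ω·C) = 0 - j247.5 Ω
Step 3 — Bridge requires nodal analysis (the Z5 bridge couples midpoints C and D, so the two paths cannot be reduced to a simple series/parallel combination). Setting node B to ground and injecting 1 A at node A, the 3-node admittance system at A, C, D solves to V_A = Z_AB = 33.33 + j69.81 Ω = 77.36∠64.5° Ω.

Z = 33.33 + j69.81 Ω = 77.36∠64.5° Ω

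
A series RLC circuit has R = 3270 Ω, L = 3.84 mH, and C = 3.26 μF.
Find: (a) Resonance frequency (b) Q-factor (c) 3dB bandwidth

Step 1 — Resonance condition Im(Z)=0 gives ω₀ = 1/√(LC).
Step 2 — ω₀ = 1/√(0.00384·3.26e-06) = 8938 rad/s.
Step 3 — f₀ = ω₀/(2π) = 1422 Hz.
Step 4 — Series Q: Q = ω₀L/R = 8938·0.00384/3270 = 0.0105.
Step 5 — 3dB bandwidth: Δω = ω₀/Q = 8.516e+05 rad/s; BW = Δω/(2π) = 1.355e+05 Hz.

(a) f₀ = 1422 Hz  (b) Q = 0.0105  (c) BW = 1.355e+05 Hz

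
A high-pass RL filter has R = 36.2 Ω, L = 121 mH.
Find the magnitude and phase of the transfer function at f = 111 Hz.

Step 1 — Angular frequency: ω = 2π·111 = 697.4 rad/s.
Step 2 — Transfer function: H(jω) = jωL/(R + jωL).
Step 3 — Numerator jωL = j·84.39; denominator R + jωL = 36.2 + j84.39.
Step 4 — H = 0.8446 + j0.3623.
Step 5 — Magnitude: |H| = 0.919 (-0.7 dB); phase: φ = 23.2°.

|H| = 0.919 (-0.7 dB), φ = 23.2°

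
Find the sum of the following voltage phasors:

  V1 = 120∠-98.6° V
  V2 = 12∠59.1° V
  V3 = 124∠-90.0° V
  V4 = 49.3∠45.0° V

Step 1 — Convert each phasor to rectangular form:
  V1 = 120·(cos(-98.6°) + j·sin(-98.6°)) = -17.94 - j118.7 V
  V2 = 12·(cos(59.1°) + j·sin(59.1°)) = 6.162 + j10.3 V
  V3 = 124·(cos(-90.0°) + j·sin(-90.0°)) = 0 - j124 V
  V4 = 49.3·(cos(45.0°) + j·sin(45.0°)) = 34.86 + j34.86 V
Step 2 — Sum components: V_total = 23.08 - j197.5 V.
Step 3 — Convert to polar: |V_total| = 198.8 V, ∠V_total = -83.3°.

V_total = 198.8∠-83.3° V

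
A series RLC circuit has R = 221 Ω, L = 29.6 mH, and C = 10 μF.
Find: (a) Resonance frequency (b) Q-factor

Step 1 — Resonance condition Im(Z)=0 gives ω₀ = 1/√(LC).
Step 2 — ω₀ = 1/√(0.0296·1e-05) = 1838 rad/s.
Step 3 — f₀ = ω₀/(2π) = 292.5 Hz.
Step 4 — Series Q: Q = ω₀L/R = 1838·0.0296/221 = 0.2462.

(a) f₀ = 292.5 Hz  (b) Q = 0.2462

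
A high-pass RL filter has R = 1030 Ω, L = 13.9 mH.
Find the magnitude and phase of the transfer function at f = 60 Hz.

Step 1 — Angular frequency: ω = 2π·60 = 377 rad/s.
Step 2 — Transfer function: H(jω) = jωL/(R + jωL).
Step 3 — Numerator jωL = j·5.24; denominator R + jωL = 1030 + j5.24.
Step 4 — H = 2.588e-05 + j0.005087.
Step 5 — Magnitude: |H| = 0.005087 (-45.9 dB); phase: φ = 89.7°.

|H| = 0.005087 (-45.9 dB), φ = 89.7°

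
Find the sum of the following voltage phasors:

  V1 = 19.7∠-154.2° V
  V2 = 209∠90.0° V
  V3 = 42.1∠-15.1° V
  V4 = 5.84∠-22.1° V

Step 1 — Convert each phasor to rectangular form:
  V1 = 19.7·(cos(-154.2°) + j·sin(-154.2°)) = -17.74 - j8.574 V
  V2 = 209·(cos(90.0°) + j·sin(90.0°)) = 0 + j209 V
  V3 = 42.1·(cos(-15.1°) + j·sin(-15.1°)) = 40.65 - j10.97 V
  V4 = 5.84·(cos(-22.1°) + j·sin(-22.1°)) = 5.411 - j2.197 V
Step 2 — Sum components: V_total = 28.32 + j187.3 V.
Step 3 — Convert to polar: |V_total| = 189.4 V, ∠V_total = 81.4°.

V_total = 189.4∠81.4° V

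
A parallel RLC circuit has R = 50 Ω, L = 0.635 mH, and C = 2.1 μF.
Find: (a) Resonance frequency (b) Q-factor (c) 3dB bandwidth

Step 1 — Resonance: ω₀ = 1/√(LC) = 1/√(0.000635·2.1e-06) = 2.738e+04 rad/s.
Step 2 — f₀ = ω₀/(2π) = 4358 Hz.
Step 3 — Parallel Q: Q = R/(ω₀L) = 50/(2.738e+04·0.000635) = 2.875.
Step 4 — Bandwidth: Δω = ω₀/Q = 9524 rad/s; BW = Δω/(2π) = 1516 Hz.

(a) f₀ = 4358 Hz  (b) Q = 2.875  (c) BW = 1516 Hz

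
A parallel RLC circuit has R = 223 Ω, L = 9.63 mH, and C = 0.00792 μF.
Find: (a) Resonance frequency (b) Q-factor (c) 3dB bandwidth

Step 1 — Resonance: ω₀ = 1/√(LC) = 1/√(0.00963·7.92e-09) = 1.145e+05 rad/s.
Step 2 — f₀ = ω₀/(2π) = 1.822e+04 Hz.
Step 3 — Parallel Q: Q = R/(ω₀L) = 223/(1.145e+05·0.00963) = 0.2022.
Step 4 — Bandwidth: Δω = ω₀/Q = 5.662e+05 rad/s; BW = Δω/(2π) = 9.011e+04 Hz.

(a) f₀ = 1.822e+04 Hz  (b) Q = 0.2022  (c) BW = 9.011e+04 Hz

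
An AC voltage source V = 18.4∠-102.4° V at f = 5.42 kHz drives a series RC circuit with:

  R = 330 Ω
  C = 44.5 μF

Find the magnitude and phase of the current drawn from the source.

Step 1 — Angular frequency: ω = 2π·f = 2π·5420 = 3.405e+04 rad/s.
Step 2 — Component impedances:
  R: Z = R = 330 Ω
  C: Z = 1/(jωC) = -j/(ω·C) = 0 - j0.6599 Ω
Step 3 — Series combination: Z_total = R + C = 330 - j0.6599 Ω = 330∠-0.1° Ω.
Step 4 — Source phasor: V = 18.4∠-102.4° V = -3.951 - j17.97 V.
Step 5 — Ohm's law: I = V / Z_total = (-3.951 - j17.97) / (330 - j0.6599) = -0.01186 - j0.05448 A.
Step 6 — Convert to polar: |I| = 0.05576 A, ∠I = -102.3°.

I = 0.05576∠-102.3° A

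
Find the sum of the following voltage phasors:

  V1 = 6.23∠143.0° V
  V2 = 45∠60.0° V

Step 1 — Convert each phasor to rectangular form:
  V1 = 6.23·(cos(143.0°) + j·sin(143.0°)) = -4.975 + j3.749 V
  V2 = 45·(cos(60.0°) + j·sin(60.0°)) = 22.5 + j38.97 V
Step 2 — Sum components: V_total = 17.52 + j42.72 V.
Step 3 — Convert to polar: |V_total| = 46.18 V, ∠V_total = 67.7°.

V_total = 46.18∠67.7° V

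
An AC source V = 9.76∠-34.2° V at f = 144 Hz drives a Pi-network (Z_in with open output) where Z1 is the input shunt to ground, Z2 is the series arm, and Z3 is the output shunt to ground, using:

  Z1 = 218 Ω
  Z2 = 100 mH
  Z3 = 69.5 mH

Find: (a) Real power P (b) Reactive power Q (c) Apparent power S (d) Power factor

Step 1 — Angular frequency: ω = 2π·f = 2π·144 = 904.8 rad/s.
Step 2 — Component impedances:
  Z1: Z = R = 218 Ω
  Z2: Z = jωL = j·904.8·0.1 = 0 + j90.48 Ω
  Z3: Z = jωL = j·904.8·0.0695 = 0 + j62.88 Ω
Step 3 — With open output, the series arm Z2 and the output shunt Z3 appear in series to ground: Z2 + Z3 = 0 + j153.4 Ω.
Step 4 — Parallel with input shunt Z1: Z_in = Z1 || (Z2 + Z3) = 72.17 + j102.6 Ω = 125.4∠54.9° Ω.
Step 5 — Source phasor: V = 9.76∠-34.2° V = 8.072 - j5.486 V.
Step 6 — Current: I = V / Z = 0.001257 - j0.0778 A = 0.07781∠-89.1° A.
Step 7 — Complex power: S = V·I* = 0.437 + j0.6211 VA.
Step 8 — Real power: P = Re(S) = 0.437 W.
Step 9 — Reactive power: Q = Im(S) = 0.6211 VAR.
Step 10 — Apparent power: |S| = 0.7594 VA.
Step 11 — Power factor: PF = P/|S| = 0.5754 (lagging).

(a) P = 0.437 W  (b) Q = 0.6211 VAR  (c) S = 0.7594 VA  (d) PF = 0.5754 (lagging)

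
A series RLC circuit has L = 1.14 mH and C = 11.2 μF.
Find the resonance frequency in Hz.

Step 1 — Resonance condition Im(Z)=0 gives ω₀ = 1/√(LC).
Step 2 — ω₀ = 1/√(0.00114·1.12e-05) = 8850 rad/s.
Step 3 — f₀ = ω₀/(2π) = 1409 Hz.

f₀ = 1409 Hz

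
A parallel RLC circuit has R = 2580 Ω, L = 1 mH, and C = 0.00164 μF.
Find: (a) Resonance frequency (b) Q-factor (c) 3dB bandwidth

Step 1 — Resonance: ω₀ = 1/√(LC) = 1/√(0.001·1.64e-09) = 7.809e+05 rad/s.
Step 2 — f₀ = ω₀/(2π) = 1.243e+05 Hz.
Step 3 — Parallel Q: Q = R/(ω₀L) = 2580/(7.809e+05·0.001) = 3.304.
Step 4 — Bandwidth: Δω = ω₀/Q = 2.363e+05 rad/s; BW = Δω/(2π) = 3.761e+04 Hz.

(a) f₀ = 1.243e+05 Hz  (b) Q = 3.304  (c) BW = 3.761e+04 Hz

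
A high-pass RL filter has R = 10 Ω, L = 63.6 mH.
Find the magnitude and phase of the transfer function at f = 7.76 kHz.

Step 1 — Angular frequency: ω = 2π·7760 = 4.876e+04 rad/s.
Step 2 — Transfer function: H(jω) = jωL/(R + jωL).
Step 3 — Numerator jωL = j·3101; denominator R + jωL = 10 + j3101.
Step 4 — H = 1 + j0.003225.
Step 5 — Magnitude: |H| = 1 (-0.0 dB); phase: φ = 0.2°.

|H| = 1 (-0.0 dB), φ = 0.2°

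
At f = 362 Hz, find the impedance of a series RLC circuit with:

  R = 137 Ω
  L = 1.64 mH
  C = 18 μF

Step 1 — Angular frequency: ω = 2π·f = 2π·362 = 2275 rad/s.
Step 2 — Component impedances:
  R: Z = R = 137 Ω
  L: Z = jωL = j·2275·0.00164 = 0 + j3.73 Ω
  C: Z = 1/(jωC) = -j/(ω·C) = 0 - j24.43 Ω
Step 3 — Series combination: Z_total = R + L + C = 137 - j20.7 Ω = 138.6∠-8.6° Ω.

Z = 137 - j20.7 Ω = 138.6∠-8.6° Ω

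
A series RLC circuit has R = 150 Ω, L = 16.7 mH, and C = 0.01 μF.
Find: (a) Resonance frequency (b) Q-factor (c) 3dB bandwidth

Step 1 — Resonance: ω₀ = 1/√(LC) = 1/√(0.0167·1e-08) = 7.738e+04 rad/s.
Step 2 — f₀ = ω₀/(2π) = 1.232e+04 Hz.
Step 3 — Series Q: Q = ω₀L/R = 7.738e+04·0.0167/150 = 8.615.
Step 4 — Bandwidth: Δω = ω₀/Q = 8982 rad/s; BW = Δω/(2π) = 1430 Hz.

(a) f₀ = 1.232e+04 Hz  (b) Q = 8.615  (c) BW = 1430 Hz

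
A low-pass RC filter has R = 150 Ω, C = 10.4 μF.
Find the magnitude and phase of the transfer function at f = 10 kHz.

Step 1 — Angular frequency: ω = 2π·1e+04 = 6.283e+04 rad/s.
Step 2 — Transfer function: H(jω) = 1/(1 + jωRC).
Step 3 — Denominator: 1 + jωRC = 1 + j·6.283e+04·150·1.04e-05 = 1 + j98.02.
Step 4 — H = 0.0001041 - j0.0102.
Step 5 — Magnitude: |H| = 0.0102 (-39.8 dB); phase: φ = -89.4°.

|H| = 0.0102 (-39.8 dB), φ = -89.4°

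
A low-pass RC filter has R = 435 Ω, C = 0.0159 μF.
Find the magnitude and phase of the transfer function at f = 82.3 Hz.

Step 1 — Angular frequency: ω = 2π·82.3 = 517.1 rad/s.
Step 2 — Transfer function: H(jω) = 1/(1 + jωRC).
Step 3 — Denominator: 1 + jωRC = 1 + j·517.1·435·1.59e-08 = 1 + j0.003577.
Step 4 — H = 1 - j0.003577.
Step 5 — Magnitude: |H| = 1 (-0.0 dB); phase: φ = -0.2°.

|H| = 1 (-0.0 dB), φ = -0.2°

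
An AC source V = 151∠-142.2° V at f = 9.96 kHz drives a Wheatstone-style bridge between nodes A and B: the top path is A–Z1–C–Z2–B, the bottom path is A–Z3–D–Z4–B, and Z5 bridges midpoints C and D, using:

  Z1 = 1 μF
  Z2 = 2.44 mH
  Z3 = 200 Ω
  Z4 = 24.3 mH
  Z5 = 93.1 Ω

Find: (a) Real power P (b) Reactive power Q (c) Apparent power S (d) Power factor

Step 1 — Angular frequency: ω = 2π·f = 2π·9960 = 6.258e+04 rad/s.
Step 2 — Component impedances:
  Z1: Z = 1/(jωC) = -j/(ω·C) = 0 - j15.98 Ω
  Z2: Z = jωL = j·6.258e+04·0.00244 = 0 + j152.7 Ω
  Z3: Z = R = 200 Ω
  Z4: Z = jωL = j·6.258e+04·0.0243 = 0 + j1521 Ω
  Z5: Z = R = 93.1 Ω
Step 3 — Bridge requires nodal analysis (the Z5 bridge couples midpoints C and D, so the two paths cannot be reduced to a simple series/parallel combination). Setting node B to ground and injecting 1 A at node A, the 3-node admittance system at A, C, D solves to V_A = Z_AB = 1.315 + j123.7 Ω = 123.8∠89.4° Ω.
Step 4 — Source phasor: V = 151∠-142.2° V = -119.3 - j92.55 V.
Step 5 — Current: I = V / Z = -0.7581 + j0.9561 A = 1.22∠128.4° A.
Step 6 — Complex power: S = V·I* = 1.958 + j184.2 VA.
Step 7 — Real power: P = Re(S) = 1.958 W.
Step 8 — Reactive power: Q = Im(S) = 184.2 VAR.
Step 9 — Apparent power: |S| = 184.2 VA.
Step 10 — Power factor: PF = P/|S| = 0.01063 (lagging).

(a) P = 1.958 W  (b) Q = 184.2 VAR  (c) S = 184.2 VA  (d) PF = 0.01063 (lagging)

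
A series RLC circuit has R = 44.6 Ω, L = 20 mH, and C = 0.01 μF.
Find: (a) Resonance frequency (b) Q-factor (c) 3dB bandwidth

Step 1 — Resonance condition Im(Z)=0 gives ω₀ = 1/√(LC).
Step 2 — ω₀ = 1/√(0.02·1e-08) = 7.071e+04 rad/s.
Step 3 — f₀ = ω₀/(2π) = 1.125e+04 Hz.
Step 4 — Series Q: Q = ω₀L/R = 7.071e+04·0.02/44.6 = 31.71.
Step 5 — 3dB bandwidth: Δω = ω₀/Q = 2230 rad/s; BW = Δω/(2π) = 354.9 Hz.

(a) f₀ = 1.125e+04 Hz  (b) Q = 31.71  (c) BW = 354.9 Hz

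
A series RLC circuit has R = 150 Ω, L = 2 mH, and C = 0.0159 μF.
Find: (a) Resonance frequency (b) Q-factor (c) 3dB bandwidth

Step 1 — Resonance: ω₀ = 1/√(LC) = 1/√(0.002·1.59e-08) = 1.773e+05 rad/s.
Step 2 — f₀ = ω₀/(2π) = 2.822e+04 Hz.
Step 3 — Series Q: Q = ω₀L/R = 1.773e+05·0.002/150 = 2.364.
Step 4 — Bandwidth: Δω = ω₀/Q = 7.5e+04 rad/s; BW = Δω/(2π) = 1.194e+04 Hz.

(a) f₀ = 2.822e+04 Hz  (b) Q = 2.364  (c) BW = 1.194e+04 Hz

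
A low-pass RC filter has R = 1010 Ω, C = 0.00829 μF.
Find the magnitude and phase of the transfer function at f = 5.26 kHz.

Step 1 — Angular frequency: ω = 2π·5260 = 3.305e+04 rad/s.
Step 2 — Transfer function: H(jω) = 1/(1 + jωRC).
Step 3 — Denominator: 1 + jωRC = 1 + j·3.305e+04·1010·8.29e-09 = 1 + j0.2767.
Step 4 — H = 0.9289 - j0.257.
Step 5 — Magnitude: |H| = 0.9638 (-0.3 dB); phase: φ = -15.5°.

|H| = 0.9638 (-0.3 dB), φ = -15.5°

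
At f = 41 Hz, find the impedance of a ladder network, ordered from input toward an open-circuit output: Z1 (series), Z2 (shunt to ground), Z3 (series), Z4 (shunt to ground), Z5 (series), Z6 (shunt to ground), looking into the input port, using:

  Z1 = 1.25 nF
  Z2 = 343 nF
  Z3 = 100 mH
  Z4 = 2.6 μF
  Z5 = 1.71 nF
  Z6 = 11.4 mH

Step 1 — Angular frequency: ω = 2π·f = 2π·41 = 257.6 rad/s.
Step 2 — Component impedances:
  Z1: Z = 1/(jωC) = -j/(ω·C) = 0 - j3.105e+06 Ω
  Z2: Z = 1/(jωC) = -j/(ω·C) = 0 - j1.132e+04 Ω
  Z3: Z = jωL = j·257.6·0.1 = 0 + j25.76 Ω
  Z4: Z = 1/(jωC) = -j/(ω·C) = 0 - j1493 Ω
  Z5: Z = 1/(jωC) = -j/(ω·C) = 0 - j2.27e+06 Ω
  Z6: Z = jωL = j·257.6·0.0114 = 0 + j2.937 Ω
Step 3 — Ladder network (open output): work backward from the far end, alternating series and parallel combinations. Z_in = 0 - j3.107e+06 Ω = 3.107e+06∠-90.0° Ω.

Z = 0 - j3.107e+06 Ω = 3.107e+06∠-90.0° Ω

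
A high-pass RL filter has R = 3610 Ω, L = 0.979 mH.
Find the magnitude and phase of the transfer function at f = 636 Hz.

Step 1 — Angular frequency: ω = 2π·636 = 3996 rad/s.
Step 2 — Transfer function: H(jω) = jωL/(R + jωL).
Step 3 — Numerator jωL = j·3.912; denominator R + jωL = 3610 + j3.912.
Step 4 — H = 1.174e-06 + j0.001084.
Step 5 — Magnitude: |H| = 0.001084 (-59.3 dB); phase: φ = 89.9°.

|H| = 0.001084 (-59.3 dB), φ = 89.9°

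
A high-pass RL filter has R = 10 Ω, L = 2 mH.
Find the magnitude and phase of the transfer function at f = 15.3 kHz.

Step 1 — Angular frequency: ω = 2π·1.53e+04 = 9.613e+04 rad/s.
Step 2 — Transfer function: H(jω) = jωL/(R + jωL).
Step 3 — Numerator jωL = j·192.3; denominator R + jωL = 10 + j192.3.
Step 4 — H = 0.9973 + j0.05187.
Step 5 — Magnitude: |H| = 0.9987 (-0.0 dB); phase: φ = 3.0°.

|H| = 0.9987 (-0.0 dB), φ = 3.0°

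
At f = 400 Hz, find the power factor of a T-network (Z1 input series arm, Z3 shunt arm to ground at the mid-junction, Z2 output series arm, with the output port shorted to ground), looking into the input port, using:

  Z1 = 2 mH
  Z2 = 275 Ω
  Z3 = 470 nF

Step 1 — Angular frequency: ω = 2π·f = 2π·400 = 2513 rad/s.
Step 2 — Component impedances:
  Z1: Z = jωL = j·2513·0.002 = 0 + j5.027 Ω
  Z2: Z = R = 275 Ω
  Z3: Z = 1/(jωC) = -j/(ω·C) = 0 - j846.6 Ω
Step 3 — With the output port shorted to ground, the output series arm Z2 runs from the junction to ground; the shunt arm Z3 also runs from the junction to ground. They appear in parallel: Z3 || Z2 = 248.8 - j80.8 Ω.
Step 4 — Series with input arm Z1: Z_in = Z1 + (Z3 || Z2) = 248.8 - j75.78 Ω = 260∠-16.9° Ω.
Step 5 — Power factor: PF = cos(φ) = Re(Z)/|Z| = 248.75/260.04 = 0.9566.
Step 6 — Type: Im(Z) = -75.78 ⇒ leading (phase φ = -16.9°).

PF = 0.9566 (leading, φ = -16.9°)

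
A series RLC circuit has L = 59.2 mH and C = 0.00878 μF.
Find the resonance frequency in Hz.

Step 1 — Resonance condition Im(Z)=0 gives ω₀ = 1/√(LC).
Step 2 — ω₀ = 1/√(0.0592·8.78e-09) = 4.386e+04 rad/s.
Step 3 — f₀ = ω₀/(2π) = 6981 Hz.

f₀ = 6981 Hz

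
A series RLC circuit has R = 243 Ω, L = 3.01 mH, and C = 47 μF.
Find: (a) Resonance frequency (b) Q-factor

Step 1 — Resonance condition Im(Z)=0 gives ω₀ = 1/√(LC).
Step 2 — ω₀ = 1/√(0.00301·4.7e-05) = 2659 rad/s.
Step 3 — f₀ = ω₀/(2π) = 423.1 Hz.
Step 4 — Series Q: Q = ω₀L/R = 2659·0.00301/243 = 0.03293.

(a) f₀ = 423.1 Hz  (b) Q = 0.03293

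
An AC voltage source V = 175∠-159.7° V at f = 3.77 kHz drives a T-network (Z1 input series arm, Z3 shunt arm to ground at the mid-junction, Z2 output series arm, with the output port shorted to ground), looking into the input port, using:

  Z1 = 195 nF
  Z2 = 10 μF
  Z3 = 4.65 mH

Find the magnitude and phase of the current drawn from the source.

Step 1 — Angular frequency: ω = 2π·f = 2π·3770 = 2.369e+04 rad/s.
Step 2 — Component impedances:
  Z1: Z = 1/(jωC) = -j/(ω·C) = 0 - j216.5 Ω
  Z2: Z = 1/(jωC) = -j/(ω·C) = 0 - j4.222 Ω
  Z3: Z = jωL = j·2.369e+04·0.00465 = 0 + j110.1 Ω
Step 3 — With the output port shorted to ground, the output series arm Z2 runs from the junction to ground; the shunt arm Z3 also runs from the junction to ground. They appear in parallel: Z3 || Z2 = 0 - j4.39 Ω.
Step 4 — Series with input arm Z1: Z_in = Z1 + (Z3 || Z2) = 0 - j220.9 Ω = 220.9∠-90.0° Ω.
Step 5 — Source phasor: V = 175∠-159.7° V = -164.1 - j60.71 V.
Step 6 — Ohm's law: I = V / Z_total = (-164.1 - j60.71) / (0 - j220.9) = 0.2749 - j0.7431 A.
Step 7 — Convert to polar: |I| = 0.7923 A, ∠I = -69.7°.

I = 0.7923∠-69.7° A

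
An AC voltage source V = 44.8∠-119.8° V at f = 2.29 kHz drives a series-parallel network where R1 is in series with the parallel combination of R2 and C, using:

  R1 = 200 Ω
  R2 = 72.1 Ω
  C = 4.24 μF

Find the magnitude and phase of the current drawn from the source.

Step 1 — Angular frequency: ω = 2π·f = 2π·2290 = 1.439e+04 rad/s.
Step 2 — Component impedances:
  R1: Z = R = 200 Ω
  R2: Z = R = 72.1 Ω
  C: Z = 1/(jωC) = -j/(ω·C) = 0 - j16.39 Ω
Step 3 — Parallel branch: R2 || C = 1/(1/R2 + 1/C) = 3.543 - j15.59 Ω.
Step 4 — Series with R1: Z_total = R1 + (R2 || C) = 203.5 - j15.59 Ω = 204.1∠-4.4° Ω.
Step 5 — Source phasor: V = 44.8∠-119.8° V = -22.26 - j38.88 V.
Step 6 — Ohm's law: I = V / Z_total = (-22.26 - j38.88) / (203.5 - j15.59) = -0.09421 - j0.1982 A.
Step 7 — Convert to polar: |I| = 0.2195 A, ∠I = -115.4°.

I = 0.2195∠-115.4° A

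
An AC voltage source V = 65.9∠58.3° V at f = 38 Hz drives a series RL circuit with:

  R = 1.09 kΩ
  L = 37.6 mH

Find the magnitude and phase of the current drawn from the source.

Step 1 — Angular frequency: ω = 2π·f = 2π·38 = 238.8 rad/s.
Step 2 — Component impedances:
  R: Z = R = 1090 Ω
  L: Z = jωL = j·238.8·0.0376 = 0 + j8.977 Ω
Step 3 — Series combination: Z_total = R + L = 1090 + j8.977 Ω = 1090∠0.5° Ω.
Step 4 — Source phasor: V = 65.9∠58.3° V = 34.63 + j56.07 V.
Step 5 — Ohm's law: I = V / Z_total = (34.63 + j56.07) / (1090 + j8.977) = 0.03219 + j0.05117 A.
Step 6 — Convert to polar: |I| = 0.06046 A, ∠I = 57.8°.

I = 0.06046∠57.8° A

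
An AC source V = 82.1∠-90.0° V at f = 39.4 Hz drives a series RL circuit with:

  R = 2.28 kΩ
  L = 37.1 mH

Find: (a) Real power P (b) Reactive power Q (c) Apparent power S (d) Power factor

Step 1 — Angular frequency: ω = 2π·f = 2π·39.4 = 247.6 rad/s.
Step 2 — Component impedances:
  R: Z = R = 2280 Ω
  L: Z = jωL = j·247.6·0.0371 = 0 + j9.184 Ω
Step 3 — Series combination: Z_total = R + L = 2280 + j9.184 Ω = 2280∠0.2° Ω.
Step 4 — Source phasor: V = 82.1∠-90.0° V = 0 - j82.1 V.
Step 5 — Current: I = V / Z = -0.000145 - j0.03601 A = 0.03601∠-90.2° A.
Step 6 — Complex power: S = V·I* = 2.956 + j0.01191 VA.
Step 7 — Real power: P = Re(S) = 2.956 W.
Step 8 — Reactive power: Q = Im(S) = 0.01191 VAR.
Step 9 — Apparent power: |S| = 2.956 VA.
Step 10 — Power factor: PF = P/|S| = 1 (lagging).

(a) P = 2.956 W  (b) Q = 0.01191 VAR  (c) S = 2.956 VA  (d) PF = 1 (lagging)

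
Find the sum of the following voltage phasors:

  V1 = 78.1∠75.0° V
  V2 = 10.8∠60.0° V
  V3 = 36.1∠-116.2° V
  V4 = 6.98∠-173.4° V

Step 1 — Convert each phasor to rectangular form:
  V1 = 78.1·(cos(75.0°) + j·sin(75.0°)) = 20.21 + j75.44 V
  V2 = 10.8·(cos(60.0°) + j·sin(60.0°)) = 5.4 + j9.353 V
  V3 = 36.1·(cos(-116.2°) + j·sin(-116.2°)) = -15.94 - j32.39 V
  V4 = 6.98·(cos(-173.4°) + j·sin(-173.4°)) = -6.934 - j0.8023 V
Step 2 — Sum components: V_total = 2.742 + j51.6 V.
Step 3 — Convert to polar: |V_total| = 51.67 V, ∠V_total = 87.0°.

V_total = 51.67∠87.0° V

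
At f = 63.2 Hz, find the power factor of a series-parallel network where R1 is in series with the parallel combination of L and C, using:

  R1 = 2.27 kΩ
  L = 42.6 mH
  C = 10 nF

Step 1 — Angular frequency: ω = 2π·f = 2π·63.2 = 397.1 rad/s.
Step 2 — Component impedances:
  R1: Z = R = 2270 Ω
  L: Z = jωL = j·397.1·0.0426 = 0 + j16.92 Ω
  C: Z = 1/(jωC) = -j/(ω·C) = 0 - j2.518e+05 Ω
Step 3 — Parallel branch: L || C = 1/(1/L + 1/C) = 0 + j16.92 Ω.
Step 4 — Series with R1: Z_total = R1 + (L || C) = 2270 + j16.92 Ω = 2270∠0.4° Ω.
Step 5 — Power factor: PF = cos(φ) = Re(Z)/|Z| = 2270/2270 = 1.
Step 6 — Type: Im(Z) = 16.92 ⇒ lagging (phase φ = 0.4°).

PF = 1 (lagging, φ = 0.4°)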